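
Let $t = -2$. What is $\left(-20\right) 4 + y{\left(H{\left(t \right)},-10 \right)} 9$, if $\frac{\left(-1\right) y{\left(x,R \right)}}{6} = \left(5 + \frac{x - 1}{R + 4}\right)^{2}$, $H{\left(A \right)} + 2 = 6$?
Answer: $- \frac{2347}{2} \approx -1173.5$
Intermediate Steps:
$H{\left(A \right)} = 4$ ($H{\left(A \right)} = -2 + 6 = 4$)
$y{\left(x,R \right)} = - 6 \left(5 + \frac{-1 + x}{4 + R}\right)^{2}$ ($y{\left(x,R \right)} = - 6 \left(5 + \frac{x - 1}{R + 4}\right)^{2} = - 6 \left(5 + \frac{-1 + x}{4 + R}\right)^{2}$)
$\left(-20\right) 4 + y{\left(H{\left(t \right)},-10 \right)} 9 = \left(-20\right) 4 + - \frac{6 \left(19 + 4 + 5 \left(-10\right)\right)^{2}}{\left(4 - 10\right)^{2}} \cdot 9 = -80 + - \frac{6 \left(19 + 4 - 50\right)^{2}}{36} \cdot 9 = -80 + \left(-6\right) \frac{1}{36} \left(-27\right)^{2} \cdot 9 = -80 + \left(-6\right) \frac{1}{36} \cdot 729 \cdot 9 = -80 - \frac{2187}{2} = - \frac{2347}{2}$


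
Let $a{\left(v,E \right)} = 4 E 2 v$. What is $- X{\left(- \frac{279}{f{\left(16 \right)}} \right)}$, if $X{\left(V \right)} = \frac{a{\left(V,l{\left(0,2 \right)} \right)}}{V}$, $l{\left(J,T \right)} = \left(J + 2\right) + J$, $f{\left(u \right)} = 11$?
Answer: $-16$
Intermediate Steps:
$l{\left(J,T \right)} = 2 + 2 J$ ($l{\left(J,T \right)} = \left(2 + J\right) + J = 2 + 2 J$)
$a{\left(v,E \right)} = 8 E v$
$X{\left(V \right)} = 16$ ($X{\left(V \right)} = \frac{8 \left(2 + 2 \cdot 0\right) V}{V} = \frac{8 \left(2 + 0\right) V}{V} = \frac{8 \cdot 2 V}{V} = \frac{16 V}{V} = 16$)
$- X{\left(- \frac{279}{f{\left(16 \right)}} \right)} = \left(-1\right) 16 = -16$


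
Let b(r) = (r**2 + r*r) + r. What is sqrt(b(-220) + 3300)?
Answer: 2*sqrt(24970) ≈ 316.04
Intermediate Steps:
b(r) = r + 2*r**2 (b(r) = (r**2 + r**2) + r = 2*r**2 + r = r + 2*r**2)
sqrt(b(-220) + 3300) = sqrt(-220*(1 + 2*(-220)) + 3300) = sqrt(-220*(1 - 440) + 3300) = sqrt(-220*(-439) + 3300) = sqrt(96580 + 3300) = sqrt(99880) = 2*sqrt(24970)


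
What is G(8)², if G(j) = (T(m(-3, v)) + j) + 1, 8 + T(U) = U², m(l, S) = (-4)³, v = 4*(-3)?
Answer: 16785409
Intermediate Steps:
v = -12
m(l, S) = -64
T(U) = -8 + U²
G(j) = 4089 + j (G(j) = ((-8 + (-64)²) + j) + 1 = ((-8 + 4096) + j) + 1 = (4088 + j) + 1 = 4089 + j)
G(8)² = (4089 + 8)² = 4097² = 16785409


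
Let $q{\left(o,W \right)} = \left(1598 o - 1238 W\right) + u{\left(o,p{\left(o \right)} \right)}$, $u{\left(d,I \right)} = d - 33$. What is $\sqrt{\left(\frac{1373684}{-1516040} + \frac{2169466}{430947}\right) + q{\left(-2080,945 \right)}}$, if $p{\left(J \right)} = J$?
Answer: $\frac{i \sqrt{13326595676242959351015583710}}{54444407490} \approx 2120.3 i$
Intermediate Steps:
$u{\left(d,I \right)} = -33 + d$
$q{\left(o,W \right)} = -33 - 1238 W + 1599 o$ ($q{\left(o,W \right)} = \left(1598 o - 1238 W\right) + \left(-33 + o\right) = \left(- 1238 W + 1598 o\right) + \left(-33 + o\right) = -33 - 1238 W + 1599 o$)
$\sqrt{\left(\frac{1373684}{-1516040} + \frac{2169466}{430947}\right) + q{\left(-2080,945 \right)}} = \sqrt{\left(\frac{1373684}{-1516040} + \frac{2169466}{430947}\right) - 4495863} = \sqrt{\left(1373684 \left(- \frac{1}{1516040}\right) + 2169466 \cdot \frac{1}{430947}\right) - 4495863} = \sqrt{\left(- \frac{343421}{379010} + \frac{2169466}{430947}\right) - 4495863} = \sqrt{\frac{674253058973}{163333222470} - 4495863} = \sqrt{- \frac{734323117320582637}{163333222470}} = \frac{i \sqrt{13326595676242959351015583710}}{54444407490}$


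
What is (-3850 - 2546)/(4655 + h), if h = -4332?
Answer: -6396/323 ≈ -19.802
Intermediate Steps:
(-3850 - 2546)/(4655 + h) = (-3850 - 2546)/(4655 - 4332) = -6396/323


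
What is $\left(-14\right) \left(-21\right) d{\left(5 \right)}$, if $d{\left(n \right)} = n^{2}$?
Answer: $7350$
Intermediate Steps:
$\left(-14\right) \left(-21\right) d{\left(5 \right)} = \left(-14\right) \left(-21\right) 5^{2} = 294 \cdot 25 = 7350$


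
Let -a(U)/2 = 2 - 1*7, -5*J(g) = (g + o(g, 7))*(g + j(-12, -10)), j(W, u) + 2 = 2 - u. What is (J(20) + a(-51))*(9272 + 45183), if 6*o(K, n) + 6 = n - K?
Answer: -4955405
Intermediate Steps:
o(K, n) = -1 - K/6 + n/6 (o(K, n) = -1 + (n - K)/6 = -1 + (-K/6 + n/6) = -1 - K/6 + n/6)
j(W, u) = -u (j(W, u) = -2 + (2 - u) = -u)
J(g) = -(10 + g)*(1/6 + 5*g/6)/5 (J(g) = -(g + (-1 - g/6 + (1/6)*7))*(g - 1*(-10))/5 = -(g + (-1 - g/6 + 7/6))*(g + 10)/5 = -(g + (1/6 - g/6))*(10 + g)/5 = -(1/6 + 5*g/6)*(10 + g)/5 = -(10 + g)*(1/6 + 5*g/6)/5)
a(U) = 10 (a(U) = -2*(2 - 1*7) = -2*(2 - 7) = -2*(-5) = 10)
(J(20) + a(-51))*(9272 + 45183) = ((-1/3 - 17/10*20 - 1/6*20**2) + 10)*(9272 + 45183) = ((-1/3 - 34 - 1/6*400) + 10)*54455 = ((-1/3 - 34 - 200/3) + 10)*54455 = (-101 + 10)*54455 = -91*54455 = -4955405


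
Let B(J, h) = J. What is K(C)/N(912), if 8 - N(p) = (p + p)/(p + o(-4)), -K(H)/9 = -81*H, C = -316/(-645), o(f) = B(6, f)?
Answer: 2937141/49450 ≈ 59.396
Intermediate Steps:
o(f) = 6
C = 316/645 (C = -316*(-1/645) = 316/645 ≈ 0.48992)
K(H) = 729*H (K(H) = -(-729)*H = 729*H)
N(p) = 8 - 2*p/(6 + p) (N(p) = 8 - (p + p)/(p + 6) = 8 - 2*p/(6 + p))
K(C)/N(912) = (729*(316/645))/((6*(8 + 912)/(6 + 912))) = 76788/(215*((6*920/918))) = 76788/(215*((6*(1/918)*920))) = 76788/(215*(920/153)) = (76788/215)*(153/920) = 2937141/49450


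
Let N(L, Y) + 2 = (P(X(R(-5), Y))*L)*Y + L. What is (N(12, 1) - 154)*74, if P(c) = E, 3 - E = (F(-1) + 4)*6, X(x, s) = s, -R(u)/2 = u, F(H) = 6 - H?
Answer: -66600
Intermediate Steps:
R(u) = -2*u
E = -63 (E = 3 - ((6 - 1*(-1)) + 4)*6 = 3 - ((6 + 1) + 4)*6 = 3 - (7 + 4)*6 = 3 - 11*6 = 3 - 1*66 = 3 - 66 = -63)
P(c) = -63
N(L, Y) = -2 + L - 63*L*Y (N(L, Y) = -2 + ((-63*L)*Y + L) = -2 + (-63*L*Y + L) = -2 + (L - 63*L*Y) = -2 + L - 63*L*Y)
(N(12, 1) - 154)*74 = ((-2 + 12 - 63*12*1) - 154)*74 = ((-2 + 12 - 756) - 154)*74 = (-746 - 154)*74 = -900*74 = -66600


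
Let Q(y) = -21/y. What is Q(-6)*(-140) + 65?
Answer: -425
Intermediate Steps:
Q(-6)*(-140) + 65 = -21/(-6)*(-140) + 65 = -21*(-⅙)*(-140) + 65 = (7/2)*(-140) + 65 = -490 + 65 = -425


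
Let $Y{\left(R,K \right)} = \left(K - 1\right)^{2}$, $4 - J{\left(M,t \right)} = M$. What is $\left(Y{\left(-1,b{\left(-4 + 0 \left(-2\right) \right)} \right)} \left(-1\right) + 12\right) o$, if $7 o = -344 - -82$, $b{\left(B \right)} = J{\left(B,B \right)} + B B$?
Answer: $\frac{135454}{7} \approx 19351.0$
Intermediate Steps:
$J{\left(M,t \right)} = 4 - M$
$b{\left(B \right)} = 4 + B^{2} - B$ ($b{\left(B \right)} = \left(4 - B\right) + B B = \left(4 - B\right) + B^{2} = 4 + B^{2} - B$)
$Y{\left(R,K \right)} = \left(-1 + K\right)^{2}$
$o = - \frac{262}{7}$ ($o = \frac{-344 - -82}{7} = \frac{-344 + 82}{7} = \frac{1}{7} \left(-262\right) = - \frac{262}{7} \approx -37.429$)
$\left(Y{\left(-1,b{\left(-4 + 0 \left(-2\right) \right)} \right)} \left(-1\right) + 12\right) o = \left(\left(-1 + \left(4 + \left(-4 + 0 \left(-2\right)\right)^{2} - \left(-4 + 0 \left(-2\right)\right)\right)\right)^{2} \left(-1\right) + 12\right) \left(- \frac{262}{7}\right) = \left(\left(-1 + \left(4 + \left(-4 + 0\right)^{2} - \left(-4 + 0\right)\right)\right)^{2} \left(-1\right) + 12\right) \left(- \frac{262}{7}\right) = \left(\left(-1 + \left(4 + \left(-4\right)^{2} - -4\right)\right)^{2} \left(-1\right) + 12\right) \left(- \frac{262}{7}\right) = \left(\left(-1 + \left(4 + 16 + 4\right)\right)^{2} \left(-1\right) + 12\right) \left(- \frac{262}{7}\right) = \left(\left(-1 + 24\right)^{2} \left(-1\right) + 12\right) \left(- \frac{262}{7}\right) = \left(23^{2} \left(-1\right) + 12\right) \left(- \frac{262}{7}\right) = \left(529 \left(-1\right) + 12\right) \left(- \frac{262}{7}\right) = \left(-529 + 12\right) \left(- \frac{262}{7}\right) = \left(-517\right) \left(- \frac{262}{7}\right) = \frac{135454}{7}$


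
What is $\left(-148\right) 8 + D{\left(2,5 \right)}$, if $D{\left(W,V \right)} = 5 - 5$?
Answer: $-1184$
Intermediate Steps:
$D{\left(W,V \right)} = 0$ ($D{\left(W,V \right)} = 5 - 5 = 0$)
$\left(-148\right) 8 + D{\left(2,5 \right)} = \left(-148\right) 8 + 0 = -1184 + 0 = -1184$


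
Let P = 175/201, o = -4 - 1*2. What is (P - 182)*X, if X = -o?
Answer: -72814/67 ≈ -1086.8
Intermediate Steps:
o = -6 (o = -4 - 2 = -6)
X = 6 (X = -1*(-6) = 6)
P = 175/201 (P = 175*(1/201) = 175/201 ≈ 0.87065)
(P - 182)*X = (175/201 - 182)*6 = -36407/201*6 = -72814/67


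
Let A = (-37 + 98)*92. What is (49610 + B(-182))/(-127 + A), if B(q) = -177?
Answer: 49433/5485 ≈ 9.0124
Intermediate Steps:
A = 5612 (A = 61*92 = 5612)
(49610 + B(-182))/(-127 + A) = (49610 - 177)/(-127 + 5612) = 49433/5485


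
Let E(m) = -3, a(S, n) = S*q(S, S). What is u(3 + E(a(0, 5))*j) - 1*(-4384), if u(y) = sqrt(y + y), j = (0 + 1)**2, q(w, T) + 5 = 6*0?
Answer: 4384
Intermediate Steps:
q(w, T) = -5 (q(w, T) = -5 + 6*0 = -5 + 0 = -5)
a(S, n) = -5*S (a(S, n) = S*(-5) = -5*S)
j = 1 (j = 1**2 = 1)
u(y) = sqrt(2)*sqrt(y) (u(y) = sqrt(2*y) = sqrt(2)*sqrt(y))
u(3 + E(a(0, 5))*j) - 1*(-4384) = sqrt(2)*sqrt(3 - 3*1) - 1*(-4384) = sqrt(2)*sqrt(3 - 3) + 4384 = sqrt(2)*sqrt(0) + 4384 = sqrt(2)*0 + 4384 = 0 + 4384 = 4384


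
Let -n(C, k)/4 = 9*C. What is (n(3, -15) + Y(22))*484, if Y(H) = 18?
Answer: -43560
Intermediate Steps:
n(C, k) = -36*C
(n(3, -15) + Y(22))*484 = (-36*3 + 18)*484 = (-108 + 18)*484 = -90*484 = -43560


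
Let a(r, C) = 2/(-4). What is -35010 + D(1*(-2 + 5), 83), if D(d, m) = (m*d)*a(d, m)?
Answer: -70269/2 ≈ -35135.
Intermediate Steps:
a(r, C) = -1/2 (a(r, C) = 2*(-1/4) = -1/2)
D(d, m) = -d*m/2 (D(d, m) = (m*d)*(-1/2) = (d*m)*(-1/2) = -d*m/2)
-35010 + D(1*(-2 + 5), 83) = -35010 - 1/2*1*(-2 + 5)*83 = -35010 - 1/2*1*3*83 = -35010 - 1/2*3*83 = -35010 - 249/2 = -70269/2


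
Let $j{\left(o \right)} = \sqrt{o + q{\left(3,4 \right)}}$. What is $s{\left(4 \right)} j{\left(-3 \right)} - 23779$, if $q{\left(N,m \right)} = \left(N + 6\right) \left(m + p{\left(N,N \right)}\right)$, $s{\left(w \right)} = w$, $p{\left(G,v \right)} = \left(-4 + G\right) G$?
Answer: $-23779 + 4 \sqrt{6} \approx -23769.0$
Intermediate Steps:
$p{\left(G,v \right)} = G \left(-4 + G\right)$
$q{\left(N,m \right)} = \left(6 + N\right) \left(m + N \left(-4 + N\right)\right)$ ($q{\left(N,m \right)} = \left(N + 6\right) \left(m + N \left(-4 + N\right)\right) = \left(6 + N\right) \left(m + N \left(-4 + N\right)\right)$)
$j{\left(o \right)} = \sqrt{9 + o}$ ($j{\left(o \right)} = \sqrt{o + \left(3^{3} - 72 + 2 \cdot 3^{2} + 6 \cdot 4 + 3 \cdot 4\right)} = \sqrt{o + \left(27 - 72 + 2 \cdot 9 + 24 + 12\right)} = \sqrt{o + \left(27 - 72 + 18 + 24 + 12\right)} = \sqrt{o + 9} = \sqrt{9 + o}$)
$s{\left(4 \right)} j{\left(-3 \right)} - 23779 = 4 \sqrt{9 - 3} - 23779 = 4 \sqrt{6} - 23779 = -23779 + 4 \sqrt{6}$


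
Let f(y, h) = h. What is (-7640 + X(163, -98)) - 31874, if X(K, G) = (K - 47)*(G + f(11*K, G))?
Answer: -62250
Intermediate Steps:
X(K, G) = 2*G*(-47 + K) (X(K, G) = (K - 47)*(G + G) = (-47 + K)*(2*G) = 2*G*(-47 + K))
(-7640 + X(163, -98)) - 31874 = (-7640 + 2*(-98)*(-47 + 163)) - 31874 = (-7640 + 2*(-98)*116) - 31874 = (-7640 - 22736) - 31874 = -30376 - 31874 = -62250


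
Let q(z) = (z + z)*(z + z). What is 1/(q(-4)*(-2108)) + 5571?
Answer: 751594751/134912 ≈ 5571.0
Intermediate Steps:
q(z) = 4*z² (q(z) = (2*z)*(2*z) = 4*z²)
1/(q(-4)*(-2108)) + 5571 = 1/((4*(-4)²)*(-2108)) + 5571 = 1/((4*16)*(-2108)) + 5571 = 1/(64*(-2108)) + 5571 = 1/(-134912) + 5571 = -1/134912 + 5571 = 751594751/134912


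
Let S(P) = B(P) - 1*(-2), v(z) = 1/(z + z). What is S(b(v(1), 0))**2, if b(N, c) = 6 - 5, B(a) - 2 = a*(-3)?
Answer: 1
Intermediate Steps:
v(z) = 1/(2*z)
B(a) = 2 - 3*a (B(a) = 2 + a*(-3) = 2 - 3*a)
b(N, c) = 1
S(P) = 4 - 3*P (S(P) = (2 - 3*P) - 1*(-2) = (2 - 3*P) + 2 = 4 - 3*P)
S(b(v(1), 0))**2 = (4 - 3*1)**2 = (4 - 3)**2 = 1**2 = 1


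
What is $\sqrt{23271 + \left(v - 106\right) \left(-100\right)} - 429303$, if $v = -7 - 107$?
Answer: $-429303 + \sqrt{45271} \approx -4.2909 \cdot 10^{5}$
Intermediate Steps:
$v = -114$
$\sqrt{23271 + \left(v - 106\right) \left(-100\right)} - 429303 = \sqrt{23271 + \left(-114 - 106\right) \left(-100\right)} - 429303 = \sqrt{23271 - -22000} - 429303 = \sqrt{23271 + 22000} - 429303 = \sqrt{45271} - 429303 = -429303 + \sqrt{45271}$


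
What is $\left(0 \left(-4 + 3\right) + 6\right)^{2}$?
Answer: $36$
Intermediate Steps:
$\left(0 \left(-4 + 3\right) + 6\right)^{2} = \left(0 \left(-1\right) + 6\right)^{2} = \left(0 + 6\right)^{2} = 6^{2} = 36$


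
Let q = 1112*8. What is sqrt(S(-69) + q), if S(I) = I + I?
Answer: sqrt(8758) ≈ 93.584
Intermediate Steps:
S(I) = 2*I
q = 8896
sqrt(S(-69) + q) = sqrt(2*(-69) + 8896) = sqrt(-138 + 8896) = sqrt(8758)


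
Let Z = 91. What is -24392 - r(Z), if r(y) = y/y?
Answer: -24393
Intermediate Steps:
r(y) = 1
-24392 - r(Z) = -24392 - 1*1 = -24392 - 1 = -24393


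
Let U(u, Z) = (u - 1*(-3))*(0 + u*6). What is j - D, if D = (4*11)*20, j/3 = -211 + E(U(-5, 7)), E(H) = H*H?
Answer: 9287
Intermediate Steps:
U(u, Z) = 6*u*(3 + u) (U(u, Z) = (u + 3)*(0 + 6*u) = (3 + u)*(6*u) = 6*u*(3 + u))
E(H) = H²
j = 10167 (j = 3*(-211 + (6*(-5)*(3 - 5))²) = 3*(-211 + (6*(-5)*(-2))²) = 3*(-211 + 60²) = 3*(-211 + 3600) = 3*3389 = 10167)
D = 880 (D = 44*20 = 880)
j - D = 10167 - 1*880 = 10167 - 880 = 9287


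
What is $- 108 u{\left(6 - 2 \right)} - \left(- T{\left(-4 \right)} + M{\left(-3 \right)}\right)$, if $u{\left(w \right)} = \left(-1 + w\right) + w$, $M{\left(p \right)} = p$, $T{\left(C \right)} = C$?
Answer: $-757$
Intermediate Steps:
$u{\left(w \right)} = -1 + 2 w$
$- 108 u{\left(6 - 2 \right)} - \left(- T{\left(-4 \right)} + M{\left(-3 \right)}\right) = - 108 \left(-1 + 2 \left(6 - 2\right)\right) - 1 = - 108 \left(-1 + 2 \cdot 4\right) + \left(-4 + 3\right) = - 108 \left(-1 + 8\right) - 1 = \left(-108\right) 7 - 1 = -756 - 1 = -757$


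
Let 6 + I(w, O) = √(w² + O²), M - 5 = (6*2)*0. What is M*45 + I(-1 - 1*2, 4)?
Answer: 224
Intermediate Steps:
M = 5 (M = 5 + (6*2)*0 = 5 + 12*0 = 5 + 0 = 5)
I(w, O) = -6 + √(O² + w²) (I(w, O) = -6 + √(w² + O²) = -6 + √(O² + w²))
M*45 + I(-1 - 1*2, 4) = 5*45 + (-6 + √(4² + (-1 - 1*2)²)) = 225 + (-6 + √(16 + (-1 - 2)²)) = 225 + (-6 + √(16 + (-3)²)) = 225 + (-6 + √(16 + 9)) = 225 + (-6 + √25) = 225 + (-6 + 5) = 225 - 1 = 224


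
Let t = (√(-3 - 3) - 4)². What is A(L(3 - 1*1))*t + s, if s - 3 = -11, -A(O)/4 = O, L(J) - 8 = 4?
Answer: -488 + 384*I*√6 ≈ -488.0 + 940.6*I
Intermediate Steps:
L(J) = 12 (L(J) = 8 + 4 = 12)
A(O) = -4*O
s = -8 (s = 3 - 11 = -8)
t = (-4 + I*√6)² (t = (√(-6) - 4)² = (I*√6 - 4)² = (-4 + I*√6)² ≈ 10.0 - 19.596*I)
A(L(3 - 1*1))*t + s = (-4*12)*(4 - I*√6)² - 8 = -48*(4 - I*√6)² - 8 = -8 - 48*(4 - I*√6)²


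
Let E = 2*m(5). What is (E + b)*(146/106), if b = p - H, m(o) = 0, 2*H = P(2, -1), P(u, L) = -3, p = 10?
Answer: 1679/106 ≈ 15.840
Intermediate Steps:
H = -3/2 (H = (1/2)*(-3) = -3/2 ≈ -1.5000)
b = 23/2 (b = 10 - 1*(-3/2) = 10 + 3/2 = 23/2 ≈ 11.500)
E = 0 (E = 2*0 = 0)
(E + b)*(146/106) = (0 + 23/2)*(146/106) = 23*(146*(1/106))/2 = (23/2)*(73/53) = 1679/106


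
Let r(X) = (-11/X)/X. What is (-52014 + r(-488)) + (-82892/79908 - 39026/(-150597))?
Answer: -12422005886368389413/238816857534912 ≈ -52015.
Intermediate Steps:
r(X) = -11/X²
(-52014 + r(-488)) + (-82892/79908 - 39026/(-150597)) = (-52014 - 11/(-488)²) + (-82892/79908 - 39026/(-150597)) = (-52014 - 11*1/238144) + (-82892*1/79908 - 39026*(-1/150597)) = (-52014 - 11/238144) + (-20723/19977 + 39026/150597) = -12386822027/238144 - 780399743/1002825423 = -12422005886368389413/238816857534912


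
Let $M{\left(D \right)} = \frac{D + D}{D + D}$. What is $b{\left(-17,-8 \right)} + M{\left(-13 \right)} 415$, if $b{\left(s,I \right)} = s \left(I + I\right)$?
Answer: $687$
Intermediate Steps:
$M{\left(D \right)} = 1$ ($M{\left(D \right)} = \frac{2 D}{2 D} = 2 D \frac{1}{2 D} = 1$)
$b{\left(s,I \right)} = 2 I s$ ($b{\left(s,I \right)} = s 2 I = 2 I s$)
$b{\left(-17,-8 \right)} + M{\left(-13 \right)} 415 = 2 \left(-8\right) \left(-17\right) + 1 \cdot 415 = 272 + 415 = 687$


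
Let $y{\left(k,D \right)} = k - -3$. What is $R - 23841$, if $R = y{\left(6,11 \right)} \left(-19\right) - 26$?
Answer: $-24038$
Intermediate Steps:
$y{\left(k,D \right)} = 3 + k$ ($y{\left(k,D \right)} = k + 3 = 3 + k$)
$R = -197$ ($R = \left(3 + 6\right) \left(-19\right) - 26 = 9 \left(-19\right) - 26 = -171 - 26 = -197$)
$R - 23841 = -197 - 23841 = -24038$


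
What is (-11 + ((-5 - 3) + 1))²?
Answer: 324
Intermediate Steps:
(-11 + ((-5 - 3) + 1))² = (-11 + (-8 + 1))² = (-11 - 7)² = (-18)² = 324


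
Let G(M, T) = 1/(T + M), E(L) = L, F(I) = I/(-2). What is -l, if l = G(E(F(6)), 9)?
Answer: -⅙ ≈ -0.16667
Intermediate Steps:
F(I) = -I/2 (F(I) = I*(-½) = -I/2)
G(M, T) = 1/(M + T)
l = ⅙ (l = 1/(-½*6 + 9) = 1/(-3 + 9) = 1/6 = ⅙ ≈ 0.16667)
-l = -1*⅙ = -⅙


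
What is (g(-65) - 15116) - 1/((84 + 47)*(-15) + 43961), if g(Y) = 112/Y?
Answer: -41267453457/2729740 ≈ -15118.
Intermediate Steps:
(g(-65) - 15116) - 1/((84 + 47)*(-15) + 43961) = (112/(-65) - 15116) - 1/((84 + 47)*(-15) + 43961) = (112*(-1/65) - 15116) - 1/(131*(-15) + 43961) = (-112/65 - 15116) - 1/(-1965 + 43961) = -982652/65 - 1/41996 = -41267453457/2729740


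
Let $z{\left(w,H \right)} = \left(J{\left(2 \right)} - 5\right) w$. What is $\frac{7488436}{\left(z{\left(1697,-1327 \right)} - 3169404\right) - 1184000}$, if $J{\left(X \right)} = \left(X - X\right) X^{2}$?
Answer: $- \frac{7488436}{4361889} \approx -1.7168$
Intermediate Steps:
$J{\left(X \right)} = 0$ ($J{\left(X \right)} = 0 X^{2} = 0$)
$z{\left(w,H \right)} = - 5 w$ ($z{\left(w,H \right)} = \left(0 - 5\right) w = - 5 w$)
$\frac{7488436}{\left(z{\left(1697,-1327 \right)} - 3169404\right) - 1184000} = \frac{7488436}{\left(\left(-5\right) 1697 - 3169404\right) - 1184000} = \frac{7488436}{\left(-8485 - 3169404\right) - 1184000} = \frac{7488436}{-3177889 - 1184000} = \frac{7488436}{-4361889} = 7488436 \left(- \frac{1}{4361889}\right) = - \frac{7488436}{4361889}$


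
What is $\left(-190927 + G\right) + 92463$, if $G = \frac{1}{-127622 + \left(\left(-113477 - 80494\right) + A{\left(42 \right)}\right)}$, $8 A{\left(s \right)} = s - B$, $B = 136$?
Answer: $- \frac{126665960420}{1286419} \approx -98464.0$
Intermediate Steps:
$A{\left(s \right)} = -17 + \frac{s}{8}$ ($A{\left(s \right)} = \frac{s - 136}{8} = \frac{-136 + s}{8} = -17 + \frac{s}{8}$)
$G = - \frac{4}{1286419}$ ($G = \frac{1}{-127622 + \left(\left(-113477 - 80494\right) + \left(-17 + \frac{1}{8} \cdot 42\right)\right)} = \frac{1}{-127622 + \left(-193971 + \left(-17 + \frac{21}{4}\right)\right)} = \frac{1}{-127622 - \frac{775931}{4}} = \frac{1}{- \frac{1286419}{4}} = - \frac{4}{1286419} \approx -3.1094 \cdot 10^{-6}$)
$\left(-190927 + G\right) + 92463 = \left(-190927 - \frac{4}{1286419}\right) + 92463 = - \frac{245612120417}{1286419} + 92463 = - \frac{126665960420}{1286419}$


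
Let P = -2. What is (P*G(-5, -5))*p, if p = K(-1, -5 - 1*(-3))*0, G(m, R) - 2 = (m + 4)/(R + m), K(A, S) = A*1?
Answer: 0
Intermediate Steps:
K(A, S) = A
G(m, R) = 2 + (4 + m)/(R + m) (G(m, R) = 2 + (m + 4)/(R + m) = 2 + (4 + m)/(R + m))
p = 0 (p = -1*0 = 0)
(P*G(-5, -5))*p = -2*(4 + 2*(-5) + 3*(-5))/(-5 - 5)*0 = -2*(4 - 10 - 15)/(-10)*0 = -(-1)*(-21)/5*0 = -2*21/10*0 = -21/5*0 = 0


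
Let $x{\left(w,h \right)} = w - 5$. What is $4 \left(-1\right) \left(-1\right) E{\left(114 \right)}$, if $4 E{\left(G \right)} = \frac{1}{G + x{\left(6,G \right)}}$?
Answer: $\frac{1}{115} \approx 0.0086956$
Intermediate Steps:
$x{\left(w,h \right)} = -5 + w$ ($x{\left(w,h \right)} = w - 5 = -5 + w$)
$E{\left(G \right)} = \frac{1}{4 \left(1 + G\right)}$ ($E{\left(G \right)} = \frac{1}{4 \left(G + \left(-5 + 6\right)\right)} = \frac{1}{4 \left(G + 1\right)} = \frac{1}{4 \left(1 + G\right)}$)
$4 \left(-1\right) \left(-1\right) E{\left(114 \right)} = 4 \left(-1\right) \left(-1\right) \frac{1}{4 \left(1 + 114\right)} = \left(-4\right) \left(-1\right) \frac{1}{4 \cdot 115} = 4 \cdot \frac{1}{4} \cdot \frac{1}{115} = 4 \cdot \frac{1}{460} = \frac{1}{115}$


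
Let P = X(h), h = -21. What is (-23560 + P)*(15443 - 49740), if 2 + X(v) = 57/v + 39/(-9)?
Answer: 16975300150/21 ≈ 8.0835e+8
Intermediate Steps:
X(v) = -19/3 + 57/v (X(v) = -2 + (57/v + 39/(-9)) = -2 + (57/v + 39*(-1/9)) = -2 + (57/v - 13/3) = -2 + (-13/3 + 57/v) = -19/3 + 57/v)
P = -190/21 (P = -19/3 + 57/(-21) = -19/3 + 57*(-1/21) = -19/3 - 19/7 = -190/21 ≈ -9.0476)
(-23560 + P)*(15443 - 49740) = (-23560 - 190/21)*(15443 - 49740) = -494950/21*(-34297) = 16975300150/21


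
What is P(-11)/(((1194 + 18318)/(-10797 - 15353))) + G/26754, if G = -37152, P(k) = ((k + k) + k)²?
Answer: -7061184553/4833556 ≈ -1460.9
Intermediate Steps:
P(k) = 9*k² (P(k) = (2*k + k)² = (3*k)² = 9*k²)
P(-11)/(((1194 + 18318)/(-10797 - 15353))) + G/26754 = (9*(-11)²)/(((1194 + 18318)/(-10797 - 15353))) - 37152/26754 = (9*121)/((19512/(-26150))) - 37152*1/26754 = 1089/((19512*(-1/26150))) - 6192/4459 = 1089/(-9756/13075) - 6192/4459 = 1089*(-13075/9756) - 6192/4459 = -1582075/1084 - 6192/4459 = -7061184553/4833556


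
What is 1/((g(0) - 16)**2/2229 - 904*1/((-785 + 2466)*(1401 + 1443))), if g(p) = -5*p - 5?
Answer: 888026913/175525159 ≈ 5.0593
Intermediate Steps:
g(p) = -5 - 5*p
1/((g(0) - 16)**2/2229 - 904*1/((-785 + 2466)*(1401 + 1443))) = 1/(((-5 - 5*0) - 16)**2/2229 - 904*1/((-785 + 2466)*(1401 + 1443))) = 1/(((-5 + 0) - 16)**2*(1/2229) - 904/(1681*2844)) = 1/((-5 - 16)**2*(1/2229) - 904/4780764) = 1/((-21)**2*(1/2229) - 904*1/4780764) = 1/(441*(1/2229) - 226/1195191) = 1/(147/743 - 226/1195191) = 1/(175525159/888026913) = 888026913/175525159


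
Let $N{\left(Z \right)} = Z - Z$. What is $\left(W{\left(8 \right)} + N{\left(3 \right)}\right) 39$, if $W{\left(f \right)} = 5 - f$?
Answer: $-117$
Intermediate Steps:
$N{\left(Z \right)} = 0$
$\left(W{\left(8 \right)} + N{\left(3 \right)}\right) 39 = \left(\left(5 - 8\right) + 0\right) 39 = \left(-3 + 0\right) 39 = \left(-3\right) 39 = -117$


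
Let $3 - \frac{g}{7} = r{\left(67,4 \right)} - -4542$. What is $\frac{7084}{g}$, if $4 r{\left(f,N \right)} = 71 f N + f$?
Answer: $- \frac{4048}{37251} \approx -0.10867$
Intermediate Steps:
$r{\left(f,N \right)} = \frac{f}{4} + \frac{71 N f}{4}$ ($r{\left(f,N \right)} = \frac{71 f N + f}{4} = \frac{71 N f + f}{4} = \frac{f + 71 N f}{4} = \frac{f}{4} + \frac{71 N f}{4}$)
$g = - \frac{260757}{4}$ ($g = 21 - 7 \left(\frac{1}{4} \cdot 67 \left(1 + 71 \cdot 4\right) - -4542\right) = 21 - 7 \left(\frac{1}{4} \cdot 67 \left(1 + 284\right) + 4542\right) = 21 - 7 \left(\frac{1}{4} \cdot 67 \cdot 285 + 4542\right) = 21 - 7 \left(\frac{19095}{4} + 4542\right) = 21 - \frac{260841}{4} = - \frac{260757}{4} \approx -65189.0$)
$\frac{7084}{g} = \frac{7084}{- \frac{260757}{4}} = 7084 \left(- \frac{4}{260757}\right) = - \frac{4048}{37251}$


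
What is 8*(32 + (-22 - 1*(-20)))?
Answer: 240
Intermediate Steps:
8*(32 + (-22 - 1*(-20))) = 8*(32 + (-22 + 20)) = 8*(32 - 2) = 8*30 = 240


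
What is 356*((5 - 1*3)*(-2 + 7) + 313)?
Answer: 114988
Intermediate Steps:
356*((5 - 1*3)*(-2 + 7) + 313) = 356*((5 - 3)*5 + 313) = 356*(2*5 + 313) = 356*(10 + 313) = 356*323 = 114988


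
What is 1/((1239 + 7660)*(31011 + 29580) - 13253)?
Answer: 1/539186056 ≈ 1.8546e-9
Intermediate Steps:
1/((1239 + 7660)*(31011 + 29580) - 13253) = 1/(8899*60591 - 13253) = 1/(539199309 - 13253) = 1/539186056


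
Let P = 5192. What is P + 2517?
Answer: 7709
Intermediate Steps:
P + 2517 = 5192 + 2517 = 7709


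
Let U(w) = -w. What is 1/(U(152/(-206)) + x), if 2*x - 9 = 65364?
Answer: 206/6733571 ≈ 3.0593e-5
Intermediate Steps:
x = 65373/2 (x = 9/2 + (1/2)*65364 = 9/2 + 32682 = 65373/2 ≈ 32687.)
1/(U(152/(-206)) + x) = 1/(-152/(-206) + 65373/2) = 1/(-152*(-1)/206 + 65373/2) = 1/(-1*(-76/103) + 65373/2) = 1/(76/103 + 65373/2) = 1/(6733571/206) = 206/6733571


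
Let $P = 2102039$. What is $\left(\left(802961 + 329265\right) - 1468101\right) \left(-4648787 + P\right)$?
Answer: $855388984500$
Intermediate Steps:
$\left(\left(802961 + 329265\right) - 1468101\right) \left(-4648787 + P\right) = \left(\left(802961 + 329265\right) - 1468101\right) \left(-4648787 + 2102039\right) = \left(1132226 - 1468101\right) \left(-2546748\right) = \left(-335875\right) \left(-2546748\right) = 855388984500$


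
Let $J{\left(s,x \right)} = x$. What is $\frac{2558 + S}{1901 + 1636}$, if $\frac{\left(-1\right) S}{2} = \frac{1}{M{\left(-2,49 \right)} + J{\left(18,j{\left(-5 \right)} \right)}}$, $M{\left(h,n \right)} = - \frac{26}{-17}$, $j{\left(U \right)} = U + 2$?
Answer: $\frac{21328}{29475} \approx 0.7236$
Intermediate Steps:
$j{\left(U \right)} = 2 + U$
$M{\left(h,n \right)} = \frac{26}{17}$ ($M{\left(h,n \right)} = \left(-26\right) \left(- \frac{1}{17}\right) = \frac{26}{17}$)
$S = \frac{34}{25}$ ($S = - \frac{2}{\frac{26}{17} + \left(2 - 5\right)} = - \frac{2}{\frac{26}{17} - 3} = - \frac{2}{- \frac{25}{17}} = \left(-2\right) \left(- \frac{17}{25}\right) = \frac{34}{25} \approx 1.36$)
$\frac{2558 + S}{1901 + 1636} = \frac{2558 + \frac{34}{25}}{1901 + 1636} = \frac{63984}{25 \cdot 3537} = \frac{63984}{25} \cdot \frac{1}{3537} = \frac{21328}{29475}$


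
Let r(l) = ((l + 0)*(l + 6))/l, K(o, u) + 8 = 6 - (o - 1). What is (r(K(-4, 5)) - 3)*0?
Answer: 0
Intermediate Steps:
K(o, u) = -1 - o (K(o, u) = -8 + (6 - (o - 1)) = -8 + (6 - (-1 + o)) = -8 + (6 + (1 - o)) = -8 + (7 - o) = -1 - o)
r(l) = 6 + l (r(l) = (l*(6 + l))/l = 6 + l)
(r(K(-4, 5)) - 3)*0 = ((6 + (-1 - 1*(-4))) - 3)*0 = ((6 + (-1 + 4)) - 3)*0 = ((6 + 3) - 3)*0 = (9 - 3)*0 = 6*0 = 0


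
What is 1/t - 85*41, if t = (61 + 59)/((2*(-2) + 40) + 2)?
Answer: -209081/60 ≈ -3484.7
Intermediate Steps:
t = 60/19 (t = 120/((-4 + 40) + 2) = 120/(36 + 2) = 120/38 = 120*(1/38) = 60/19 ≈ 3.1579)
1/t - 85*41 = 1/(60/19) - 85*41 = 19/60 - 3485 = -209081/60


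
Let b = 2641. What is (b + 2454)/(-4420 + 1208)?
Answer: -5095/3212 ≈ -1.5862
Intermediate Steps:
(b + 2454)/(-4420 + 1208) = (2641 + 2454)/(-4420 + 1208) = 5095/(-3212) = 5095*(-1/3212) = -5095/3212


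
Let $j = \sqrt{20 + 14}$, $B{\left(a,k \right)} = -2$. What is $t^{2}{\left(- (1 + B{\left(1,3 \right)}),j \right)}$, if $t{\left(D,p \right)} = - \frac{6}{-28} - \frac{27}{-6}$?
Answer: $\frac{1089}{49} \approx 22.224$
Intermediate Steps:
$j = \sqrt{34} \approx 5.8309$
$t{\left(D,p \right)} = \frac{33}{7}$ ($t{\left(D,p \right)} = \left(-6\right) \left(- \frac{1}{28}\right) - - \frac{9}{2} = \frac{3}{14} + \frac{9}{2} = \frac{33}{7}$)
$t^{2}{\left(- (1 + B{\left(1,3 \right)}),j \right)} = \left(\frac{33}{7}\right)^{2} = \frac{1089}{49}$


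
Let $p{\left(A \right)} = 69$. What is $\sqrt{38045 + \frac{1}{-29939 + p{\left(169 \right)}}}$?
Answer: $\frac{\sqrt{33944391930630}}{29870} \approx 195.05$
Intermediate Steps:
$\sqrt{38045 + \frac{1}{-29939 + p{\left(169 \right)}}} = \sqrt{38045 + \frac{1}{-29939 + 69}} = \sqrt{38045 + \frac{1}{-29870}} = \sqrt{38045 - \frac{1}{29870}} = \sqrt{\frac{1136404149}{29870}} = \frac{\sqrt{33944391930630}}{29870}$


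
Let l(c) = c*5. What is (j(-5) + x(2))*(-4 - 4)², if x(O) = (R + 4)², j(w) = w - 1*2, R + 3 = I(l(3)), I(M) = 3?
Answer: 576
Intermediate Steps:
l(c) = 5*c
R = 0 (R = -3 + 3 = 0)
j(w) = -2 + w (j(w) = w - 2 = -2 + w)
x(O) = 16 (x(O) = (0 + 4)² = 4² = 16)
(j(-5) + x(2))*(-4 - 4)² = ((-2 - 5) + 16)*(-4 - 4)² = (-7 + 16)*(-8)² = 9*64 = 576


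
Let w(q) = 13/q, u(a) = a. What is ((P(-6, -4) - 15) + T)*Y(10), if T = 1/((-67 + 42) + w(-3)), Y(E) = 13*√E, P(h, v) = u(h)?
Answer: -24063*√10/88 ≈ -864.70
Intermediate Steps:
P(h, v) = h
T = -3/88 (T = 1/((-67 + 42) + 13/(-3)) = 1/(-25 + 13*(-⅓)) = 1/(-25 - 13/3) = 1/(-88/3) = -3/88 ≈ -0.034091)
((P(-6, -4) - 15) + T)*Y(10) = ((-6 - 15) - 3/88)*(13*√10) = (-21 - 3/88)*(13*√10) = -24063*√10/88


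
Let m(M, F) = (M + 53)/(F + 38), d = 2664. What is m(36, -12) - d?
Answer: -69175/26 ≈ -2660.6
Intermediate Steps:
m(M, F) = (53 + M)/(38 + F)
m(36, -12) - d = (53 + 36)/(38 - 12) - 1*2664 = 89/26 - 2664 = -69175/26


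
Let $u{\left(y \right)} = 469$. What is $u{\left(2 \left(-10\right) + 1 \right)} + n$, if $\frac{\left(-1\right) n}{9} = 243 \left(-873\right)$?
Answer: $1909720$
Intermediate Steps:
$n = 1909251$ ($n = - 9 \cdot 243 \left(-873\right) = \left(-9\right) \left(-212139\right) = 1909251$)
$u{\left(2 \left(-10\right) + 1 \right)} + n = 469 + 1909251 = 1909720$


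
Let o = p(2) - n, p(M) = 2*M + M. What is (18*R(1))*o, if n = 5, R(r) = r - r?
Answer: 0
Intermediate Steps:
R(r) = 0
p(M) = 3*M
o = 1 (o = 3*2 - 1*5 = 6 - 5 = 1)
(18*R(1))*o = (18*0)*1 = 0*1 = 0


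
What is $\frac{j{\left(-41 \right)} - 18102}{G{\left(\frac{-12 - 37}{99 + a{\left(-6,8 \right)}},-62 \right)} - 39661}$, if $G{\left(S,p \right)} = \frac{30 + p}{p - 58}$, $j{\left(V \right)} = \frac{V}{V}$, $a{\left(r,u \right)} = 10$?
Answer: $\frac{271515}{594911} \approx 0.4564$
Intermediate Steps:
$j{\left(V \right)} = 1$
$G{\left(S,p \right)} = \frac{30 + p}{-58 + p}$
$\frac{j{\left(-41 \right)} - 18102}{G{\left(\frac{-12 - 37}{99 + a{\left(-6,8 \right)}},-62 \right)} - 39661} = \frac{1 - 18102}{\frac{30 - 62}{-58 - 62} - 39661} = - \frac{18101}{\frac{1}{-120} \left(-32\right) - 39661} = - \frac{18101}{\left(- \frac{1}{120}\right) \left(-32\right) - 39661} = - \frac{18101}{\frac{4}{15} - 39661} = - \frac{18101}{- \frac{594911}{15}} = \left(-18101\right) \left(- \frac{15}{594911}\right) = \frac{271515}{594911}$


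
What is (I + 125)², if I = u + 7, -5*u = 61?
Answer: 358801/25 ≈ 14352.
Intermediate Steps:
u = -61/5 (u = -⅕*61 = -61/5 ≈ -12.200)
I = -26/5 (I = -61/5 + 7 = -26/5 ≈ -5.2000)
(I + 125)² = (-26/5 + 125)² = (599/5)² = 358801/25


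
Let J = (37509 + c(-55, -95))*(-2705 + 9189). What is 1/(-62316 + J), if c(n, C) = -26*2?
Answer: 1/242808872 ≈ 4.1185e-9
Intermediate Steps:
c(n, C) = -52
J = 242871188 (J = (37509 - 52)*(-2705 + 9189) = 37457*6484 = 242871188)
1/(-62316 + J) = 1/(-62316 + 242871188) = 1/242808872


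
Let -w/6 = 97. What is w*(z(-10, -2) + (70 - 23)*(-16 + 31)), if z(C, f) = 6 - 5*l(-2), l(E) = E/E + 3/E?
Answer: -415257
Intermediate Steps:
w = -582 (w = -6*97 = -582)
l(E) = 1 + 3/E
z(C, f) = 17/2 (z(C, f) = 6 - 5*(3 - 2)/(-2) = 6 - (-5)/2 = 6 - 5*(-½) = 6 + 5/2 = 17/2)
w*(z(-10, -2) + (70 - 23)*(-16 + 31)) = -582*(17/2 + (70 - 23)*(-16 + 31)) = -582*(17/2 + 47*15) = -582*(17/2 + 705) = -582*1427/2 = -415257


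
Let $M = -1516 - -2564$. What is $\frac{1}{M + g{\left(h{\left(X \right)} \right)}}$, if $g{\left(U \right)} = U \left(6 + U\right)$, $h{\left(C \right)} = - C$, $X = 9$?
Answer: $\frac{1}{1075} \approx 0.00093023$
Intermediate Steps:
$M = 1048$ ($M = -1516 + 2564 = 1048$)
$\frac{1}{M + g{\left(h{\left(X \right)} \right)}} = \frac{1}{1048 + \left(-1\right) 9 \left(6 - 9\right)} = \frac{1}{1048 - 9 \left(6 - 9\right)} = \frac{1}{1048 - -27} = \frac{1}{1048 + 27} = \frac{1}{1075}$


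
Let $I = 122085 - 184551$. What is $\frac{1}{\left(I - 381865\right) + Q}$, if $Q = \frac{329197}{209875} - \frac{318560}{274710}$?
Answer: $- \frac{5765476125}{2561777414504588} \approx -2.2506 \cdot 10^{-6}$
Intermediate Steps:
$I = -62466$
$Q = \frac{2357592787}{5765476125}$ ($Q = 329197 \cdot \frac{1}{209875} - \frac{31856}{27471} = \frac{329197}{209875} - \frac{31856}{27471} = \frac{2357592787}{5765476125} \approx 0.40892$)
$\frac{1}{\left(I - 381865\right) + Q} = \frac{1}{\left(-62466 - 381865\right) + \frac{2357592787}{5765476125}} = \frac{1}{-444331 + \frac{2357592787}{5765476125}} = \frac{1}{- \frac{2561777414504588}{5765476125}} = - \frac{5765476125}{2561777414504588}$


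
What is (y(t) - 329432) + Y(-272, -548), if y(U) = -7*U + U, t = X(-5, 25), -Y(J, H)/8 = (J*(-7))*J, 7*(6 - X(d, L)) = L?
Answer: 26695602/7 ≈ 3.8137e+6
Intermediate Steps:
X(d, L) = 6 - L/7
Y(J, H) = 56*J² (Y(J, H) = -8*J*(-7)*J = -8*(-7*J)*J = -(-56)*J² = 56*J²)
t = 17/7 (t = 6 - ⅐*25 = 6 - 25/7 = 17/7 ≈ 2.4286)
y(U) = -6*U
(y(t) - 329432) + Y(-272, -548) = (-6*17/7 - 329432) + 56*(-272)² = (-102/7 - 329432) + 56*73984 = -2306126/7 + 4143104 = 26695602/7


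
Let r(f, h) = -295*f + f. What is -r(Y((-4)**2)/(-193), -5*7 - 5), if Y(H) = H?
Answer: -4704/193 ≈ -24.373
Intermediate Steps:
r(f, h) = -294*f
-r(Y((-4)**2)/(-193), -5*7 - 5) = -(-294)*(-4)**2/(-193) = -(-294)*16*(-1/193) = -(-294)*(-16)/193 = -1*4704/193 = -4704/193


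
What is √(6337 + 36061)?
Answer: √42398 ≈ 205.91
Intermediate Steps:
√(6337 + 36061) = √42398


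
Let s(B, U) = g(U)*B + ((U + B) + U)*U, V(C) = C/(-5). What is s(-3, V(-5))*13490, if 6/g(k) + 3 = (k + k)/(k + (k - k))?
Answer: 229330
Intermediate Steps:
V(C) = -C/5 (V(C) = C*(-⅕) = -C/5)
g(k) = -6 (g(k) = 6/(-3 + (k + k)/(k + (k - k))) = 6/(-3 + (2*k)/(k + 0)) = 6/(-3 + (2*k)/k) = 6/(-3 + 2) = 6/(-1) = 6*(-1) = -6)
s(B, U) = -6*B + U*(B + 2*U) (s(B, U) = -6*B + ((U + B) + U)*U = -6*B + ((B + U) + U)*U = -6*B + (B + 2*U)*U = -6*B + U*(B + 2*U))
s(-3, V(-5))*13490 = (-6*(-3) + 2*(-⅕*(-5))² - (-3)*(-5)/5)*13490 = (18 + 2*1² - 3*1)*13490 = (18 + 2*1 - 3)*13490 = (18 + 2 - 3)*13490 = 17*13490 = 229330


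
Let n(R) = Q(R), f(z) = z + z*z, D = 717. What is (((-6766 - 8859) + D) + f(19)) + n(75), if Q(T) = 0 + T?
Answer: -14453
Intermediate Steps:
f(z) = z + z**2
Q(T) = T
n(R) = R
(((-6766 - 8859) + D) + f(19)) + n(75) = (((-6766 - 8859) + 717) + 19*(1 + 19)) + 75 = ((-15625 + 717) + 19*20) + 75 = (-14908 + 380) + 75 = -14528 + 75 = -14453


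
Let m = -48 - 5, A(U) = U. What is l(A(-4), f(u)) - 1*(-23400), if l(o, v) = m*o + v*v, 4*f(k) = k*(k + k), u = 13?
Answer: 123009/4 ≈ 30752.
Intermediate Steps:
m = -53
f(k) = k**2/2 (f(k) = (k*(k + k))/4 = (k*(2*k))/4 = (2*k**2)/4 = k**2/2)
l(o, v) = v**2 - 53*o (l(o, v) = -53*o + v*v = -53*o + v**2 = v**2 - 53*o)
l(A(-4), f(u)) - 1*(-23400) = (((1/2)*13**2)**2 - 53*(-4)) - 1*(-23400) = (((1/2)*169)**2 + 212) + 23400 = ((169/2)**2 + 212) + 23400 = (28561/4 + 212) + 23400 = 29409/4 + 23400 = 123009/4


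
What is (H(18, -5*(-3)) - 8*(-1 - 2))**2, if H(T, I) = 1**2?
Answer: 625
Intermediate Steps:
H(T, I) = 1
(H(18, -5*(-3)) - 8*(-1 - 2))**2 = (1 - 8*(-1 - 2))**2 = (1 - 8*(-3))**2 = (1 + 24)**2 = 25**2 = 625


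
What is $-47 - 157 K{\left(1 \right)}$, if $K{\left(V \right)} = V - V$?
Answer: $-47$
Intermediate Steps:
$K{\left(V \right)} = 0$
$-47 - 157 K{\left(1 \right)} = -47 - 0 = -47 + 0 = -47$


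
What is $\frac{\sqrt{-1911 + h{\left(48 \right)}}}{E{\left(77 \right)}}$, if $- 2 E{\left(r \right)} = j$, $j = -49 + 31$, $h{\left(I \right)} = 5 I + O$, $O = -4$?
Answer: $\frac{5 i \sqrt{67}}{9} \approx 4.5474 i$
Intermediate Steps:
$h{\left(I \right)} = -4 + 5 I$ ($h{\left(I \right)} = 5 I - 4 = -4 + 5 I$)
$j = -18$
$E{\left(r \right)} = 9$ ($E{\left(r \right)} = \left(- \frac{1}{2}\right) \left(-18\right) = 9$)
$\frac{\sqrt{-1911 + h{\left(48 \right)}}}{E{\left(77 \right)}} = \frac{\sqrt{-1911 + \left(-4 + 5 \cdot 48\right)}}{9} = \sqrt{-1911 + \left(-4 + 240\right)} \frac{1}{9} = \sqrt{-1911 + 236} \cdot \frac{1}{9} = \sqrt{-1675} \cdot \frac{1}{9} = 5 i \sqrt{67} \cdot \frac{1}{9} = \frac{5 i \sqrt{67}}{9}$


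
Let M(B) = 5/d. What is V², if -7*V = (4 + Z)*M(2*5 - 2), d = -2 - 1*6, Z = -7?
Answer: 225/3136 ≈ 0.071747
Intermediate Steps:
d = -8 (d = -2 - 6 = -8)
M(B) = -5/8 (M(B) = 5/(-8) = 5*(-⅛) = -5/8)
V = -15/56 (V = -(4 - 7)*(-5)/(7*8) = -(-3)*(-5)/(7*8) = -⅐*15/8 = -15/56 ≈ -0.26786)
V² = (-15/56)² = 225/3136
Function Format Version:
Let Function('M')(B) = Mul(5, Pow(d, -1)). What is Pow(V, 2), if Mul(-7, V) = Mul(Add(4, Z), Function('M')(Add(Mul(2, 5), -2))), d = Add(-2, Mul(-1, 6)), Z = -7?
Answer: Rational(225, 3136) ≈ 0.071747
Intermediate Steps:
d = -8 (d = Add(-2, -6) = -8)
Function('M')(B) = Rational(-5, 8) (Function('M')(B) = Mul(5, Pow(-8, -1)) = Mul(5, Rational(-1, 8)) = Rational(-5, 8))
V = Rational(-15, 56) (V = Mul(Rational(-1, 7), Mul(Add(4, -7), Rational(-5, 8))) = Mul(Rational(-1, 7), Mul(-3, Rational(-5, 8))) = Mul(Rational(-1, 7), Rational(15, 8)) = Rational(-15, 56) ≈ -0.26786)
Pow(V, 2) = Pow(Rational(-15, 56), 2) = Rational(225, 3136)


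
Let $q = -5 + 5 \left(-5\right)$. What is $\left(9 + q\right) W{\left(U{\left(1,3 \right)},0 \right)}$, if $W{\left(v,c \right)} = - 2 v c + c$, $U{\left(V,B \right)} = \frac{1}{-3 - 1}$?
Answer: $0$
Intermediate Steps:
$U{\left(V,B \right)} = - \frac{1}{4}$ ($U{\left(V,B \right)} = \frac{1}{-4} = - \frac{1}{4}$)
$W{\left(v,c \right)} = c - 2 c v$ ($W{\left(v,c \right)} = - 2 c v + c = c - 2 c v$)
$q = -30$ ($q = -5 - 25 = -30$)
$\left(9 + q\right) W{\left(U{\left(1,3 \right)},0 \right)} = \left(9 - 30\right) 0 \left(1 - - \frac{1}{2}\right) = - 21 \cdot 0 \left(1 + \frac{1}{2}\right) = - 21 \cdot 0 \cdot \frac{3}{2} = \left(-21\right) 0 = 0$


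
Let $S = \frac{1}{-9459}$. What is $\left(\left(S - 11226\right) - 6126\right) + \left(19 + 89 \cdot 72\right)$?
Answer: $- \frac{103339576}{9459} \approx -10925.0$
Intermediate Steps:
$S = - \frac{1}{9459} \approx -0.00010572$
$\left(\left(S - 11226\right) - 6126\right) + \left(19 + 89 \cdot 72\right) = \left(\left(- \frac{1}{9459} - 11226\right) - 6126\right) + \left(19 + 89 \cdot 72\right) = \left(- \frac{106186735}{9459} - 6126\right) + \left(19 + 6408\right) = - \frac{164132569}{9459} + 6427 = - \frac{103339576}{9459}$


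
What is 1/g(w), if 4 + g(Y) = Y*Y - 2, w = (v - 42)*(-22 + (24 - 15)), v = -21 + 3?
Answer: 1/608394 ≈ 1.6437e-6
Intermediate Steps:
v = -18
w = 780 (w = (-18 - 42)*(-22 + (24 - 15)) = -60*(-22 + 9) = -60*(-13) = 780)
g(Y) = -6 + Y² (g(Y) = -4 + (Y*Y - 2) = -4 + (Y² - 2) = -4 + (-2 + Y²) = -6 + Y²)
1/g(w) = 1/(-6 + 780²) = 1/(-6 + 608400) = 1/608394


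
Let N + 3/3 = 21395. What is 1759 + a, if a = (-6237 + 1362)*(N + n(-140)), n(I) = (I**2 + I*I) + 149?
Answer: -296120366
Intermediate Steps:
N = 21394 (N = -1 + 21395 = 21394)
n(I) = 149 + 2*I**2 (n(I) = (I**2 + I**2) + 149 = 2*I**2 + 149 = 149 + 2*I**2)
a = -296122125 (a = (-6237 + 1362)*(21394 + (149 + 2*(-140)**2)) = -4875*(21394 + (149 + 2*19600)) = -4875*(21394 + (149 + 39200)) = -4875*(21394 + 39349) = -4875*60743 = -296122125)
1759 + a = 1759 - 296122125 = -296120366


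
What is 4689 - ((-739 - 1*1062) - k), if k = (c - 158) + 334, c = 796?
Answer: 7462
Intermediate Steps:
k = 972 (k = (796 - 158) + 334 = 638 + 334 = 972)
4689 - ((-739 - 1*1062) - k) = 4689 - ((-739 - 1*1062) - 1*972) = 4689 - ((-739 - 1062) - 972) = 4689 - (-1801 - 972) = 4689 - 1*(-2773) = 4689 + 2773 = 7462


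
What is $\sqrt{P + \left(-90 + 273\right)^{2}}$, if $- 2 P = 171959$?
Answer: $\frac{i \sqrt{209962}}{2} \approx 229.11 i$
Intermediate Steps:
$P = - \frac{171959}{2}$ ($P = \left(- \frac{1}{2}\right) 171959 = - \frac{171959}{2} \approx -85980.0$)
$\sqrt{P + \left(-90 + 273\right)^{2}} = \sqrt{- \frac{171959}{2} + \left(-90 + 273\right)^{2}} = \sqrt{- \frac{171959}{2} + 183^{2}} = \sqrt{- \frac{171959}{2} + 33489} = \sqrt{- \frac{104981}{2}} = \frac{i \sqrt{209962}}{2}$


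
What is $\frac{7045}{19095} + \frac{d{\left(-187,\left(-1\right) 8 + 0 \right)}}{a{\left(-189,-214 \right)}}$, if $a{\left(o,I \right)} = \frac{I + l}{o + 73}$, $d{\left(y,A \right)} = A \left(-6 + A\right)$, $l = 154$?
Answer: $\frac{1380583}{6365} \approx 216.9$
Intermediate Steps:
$a{\left(o,I \right)} = \frac{154 + I}{73 + o}$ ($a{\left(o,I \right)} = \frac{I + 154}{o + 73} = \frac{154 + I}{73 + o}$)
$\frac{7045}{19095} + \frac{d{\left(-187,\left(-1\right) 8 + 0 \right)}}{a{\left(-189,-214 \right)}} = \frac{7045}{19095} + \frac{\left(\left(-1\right) 8 + 0\right) \left(-6 + \left(\left(-1\right) 8 + 0\right)\right)}{\frac{1}{73 - 189} \left(154 - 214\right)} = 7045 \cdot \frac{1}{19095} + \frac{\left(-8 + 0\right) \left(-6 + \left(-8 + 0\right)\right)}{\frac{1}{-116} \left(-60\right)} = \frac{1409}{3819} + \frac{\left(-8\right) \left(-6 - 8\right)}{\left(- \frac{1}{116}\right) \left(-60\right)} = \frac{1409}{3819} + \frac{\left(-8\right) \left(-14\right)}{\frac{15}{29}} = \frac{1409}{3819} + 112 \cdot \frac{29}{15} = \frac{1409}{3819} + \frac{3248}{15} = \frac{1380583}{6365}$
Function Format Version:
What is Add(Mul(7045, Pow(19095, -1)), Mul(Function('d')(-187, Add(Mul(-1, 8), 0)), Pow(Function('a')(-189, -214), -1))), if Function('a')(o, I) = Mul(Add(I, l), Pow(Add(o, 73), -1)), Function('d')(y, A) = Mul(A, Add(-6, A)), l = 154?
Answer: Rational(1380583, 6365) ≈ 216.90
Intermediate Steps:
Function('a')(o, I) = Mul(Pow(Add(73, o), -1), Add(154, I)) (Function('a')(o, I) = Mul(Add(I, 154), Pow(Add(o, 73), -1)) = Mul(Add(154, I), Pow(Add(73, o), -1)) = Mul(Pow(Add(73, o), -1), Add(154, I)))
Add(Mul(7045, Pow(19095, -1)), Mul(Function('d')(-187, Add(Mul(-1, 8), 0)), Pow(Function('a')(-189, -214), -1))) = Add(Mul(7045, Pow(19095, -1)), Mul(Mul(Add(Mul(-1, 8), 0), Add(-6, Add(Mul(-1, 8), 0))), Pow(Mul(Pow(Add(73, -189), -1), Add(154, -214)), -1))) = Add(Mul(7045, Rational(1, 19095)), Mul(Mul(Add(-8, 0), Add(-6, Add(-8, 0))), Pow(Mul(Pow(-116, -1), -60), -1))) = Add(Rational(1409, 3819), Mul(Mul(-8, Add(-6, -8)), Pow(Mul(Rational(-1, 116), -60), -1))) = Add(Rational(1409, 3819), Mul(Mul(-8, -14), Pow(Rational(15, 29), -1))) = Add(Rational(1409, 3819), Mul(112, Rational(29, 15))) = Add(Rational(1409, 3819), Rational(3248, 15)) = Rational(1380583, 6365)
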